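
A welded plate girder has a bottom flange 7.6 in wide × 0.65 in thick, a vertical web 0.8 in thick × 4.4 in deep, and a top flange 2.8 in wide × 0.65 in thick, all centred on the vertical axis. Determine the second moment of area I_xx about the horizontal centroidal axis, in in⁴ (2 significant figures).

I_xx ≈ 43 in⁴

Split into non-overlapping primitives; take the origin at the lower-left of the bounding box.
Bottom plate: 7.6 × 0.65, A = 4.94 in², y = 0.325 in, Ī = 0.1739 in⁴.
Web plate: 0.8 × 4.4, A = 3.52 in², y = 2.85 in, Ī = 5.679 in⁴.
Top plate: 2.8 × 0.65, A = 1.82 in², y = 5.375 in, Ī = 0.06408 in⁴.
Centroid: ȳ = ΣA·y / ΣA = 2.084 in.
Transfer each piece to the horizontal centroidal axis using Ī + A·d² with d = y − 2.084:
  bottom plate: d = -1.759 in → contributes +15.45 in⁴
  web plate: d = 0.7663 in → contributes +7.746 in⁴
  top plate: d = 3.291 in → contributes +19.78 in⁴
Total I = 42.98 in⁴.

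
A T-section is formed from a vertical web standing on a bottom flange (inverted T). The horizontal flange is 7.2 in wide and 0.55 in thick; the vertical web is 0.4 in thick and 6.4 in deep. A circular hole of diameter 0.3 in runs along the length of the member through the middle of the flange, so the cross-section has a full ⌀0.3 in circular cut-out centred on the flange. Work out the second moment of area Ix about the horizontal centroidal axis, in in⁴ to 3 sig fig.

Decompose the section into non-overlapping parts with the origin at the bottom-left of its bounding rectangle.
Flange: 7.2 × 0.55, A = 3.96 in², y = 0.275 in, Ī = 0.099825 in⁴.
Web: 0.4 × 6.4, A = 2.56 in², y = 3.75 in, Ī = 8.7381 in⁴.
Hole (subtracted): ⌀0.3, A = 0.070686 in², y = 0.275 in, Ī = 0.00039761 in⁴.
Centroid: ȳ = ΣA·y / ΣA = 1.6544 in.
Transfer each piece to the horizontal centroidal axis using Ī + A·d² with d = y − 1.6544:
  flange: d = -1.3794 in → contributes +7.6344 in⁴
  web: d = 2.0956 in → contributes +19.981 in⁴
  hole: d = -1.3794 in → contributes −0.13489 in⁴
Total I = 27.48 in⁴.

Ix ≈ 27.5 in⁴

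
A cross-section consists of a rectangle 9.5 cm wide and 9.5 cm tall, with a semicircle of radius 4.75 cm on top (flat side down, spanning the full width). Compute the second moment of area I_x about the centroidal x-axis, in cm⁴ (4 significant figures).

Treat the section as a set of non-overlapping primitives; coordinates are from the bounding-box lower-left.
Rectangular body: 9.5 × 9.5, A = 90.25 cm², y = 4.75 cm, Ī = 678.755 cm⁴.
Semicircular cap: semicircle r = 4.75, A = 35.4411 cm², y = 11.516 cm, Ī = 55.8736 cm⁴.
Centroid: ȳ = ΣA·y / ΣA = 6.6578 cm.
Transfer each piece to the centroidal x-axis using Ī + A·d² with d = y − 6.6578:
  rectangular body: d = -1.9078 cm → contributes +1007.24 cm⁴
  semicircular cap: d = 4.85817 cm → contributes +892.346 cm⁴
Total I = 1899.58 cm⁴.

I_x ≈ 1900 cm⁴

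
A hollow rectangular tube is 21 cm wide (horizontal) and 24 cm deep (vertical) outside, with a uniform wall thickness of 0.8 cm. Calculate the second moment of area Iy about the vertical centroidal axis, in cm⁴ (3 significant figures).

Treat the section as a set of non-overlapping primitives; coordinates are from the bounding-box lower-left.
Outer rectangle: 21 × 24, A = 504 cm², x = 10.5 cm, Ī = 18 522 cm⁴.
Inner void (subtracted): 19.4 × 22.4, A = 434.56 cm², x = 10.5 cm, Ī = 13 629 cm⁴.
By symmetry the centroid is at mid-width, x̄ = 10.5 cm.
All pieces are centred on the vertical centroidal axis, so I = ΣĪ (holes subtracted) = 4892.7 cm⁴.

Iy ≈ 4890 cm⁴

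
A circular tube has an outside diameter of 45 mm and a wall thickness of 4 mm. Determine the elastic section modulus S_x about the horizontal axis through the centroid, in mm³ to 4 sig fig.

S_x ≈ 4857 mm³

Decompose the section into non-overlapping parts with the origin at the bottom-left of its bounding rectangle.
Outer circle: ⌀45, A = 1590.43 mm², y = 22.5 mm, Ī = 201 289 mm⁴.
Bore (subtracted): ⌀37, A = 1075.21 mm², y = 22.5 mm, Ī = 91997.7 mm⁴.
By symmetry the centroid is at mid-height, ȳ = 22.5 mm.
All pieces are centred on the horizontal axis through the centroid, so I = ΣĪ (holes subtracted) = 109 291 mm⁴.
Extreme fibre distance c = 22.5 mm; S = I/c = 4857.39 mm³.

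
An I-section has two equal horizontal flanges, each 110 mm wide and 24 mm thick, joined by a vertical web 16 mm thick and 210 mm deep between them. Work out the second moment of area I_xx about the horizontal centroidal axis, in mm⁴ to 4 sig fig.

Decompose the section into non-overlapping parts with the origin at the bottom-left of its bounding rectangle.
Bottom flange: 110 × 24, A = 2 640 mm², y = 12 mm, Ī = 126 720 mm⁴.
Web: 16 × 210, A = 3 360 mm², y = 129 mm, Ī = 12 348 000 mm⁴.
Top flange: 110 × 24, A = 2 640 mm², y = 246 mm, Ī = 126 720 mm⁴.
By symmetry the centroid is at mid-height, ȳ = 129 mm.
Transfer each piece to the horizontal centroidal axis using Ī + A·d² with d = y − 129:
  bottom flange: d = -117 mm → contributes +36 265 680 mm⁴
  web: d = 0 mm → contributes +12 348 000 mm⁴
  top flange: d = 117 mm → contributes +36 265 680 mm⁴
Total I = 84 879 360 mm⁴.

I_xx ≈ 8.488 × 10⁷ mm⁴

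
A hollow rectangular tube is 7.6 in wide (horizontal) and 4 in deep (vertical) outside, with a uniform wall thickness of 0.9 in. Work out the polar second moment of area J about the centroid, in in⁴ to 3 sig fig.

J ≈ 146 in⁴

Split into non-overlapping primitives; take the origin at the lower-left of the bounding box.
Outer rectangle: 7.6 × 4, A = 30.4 in², y = 2 in, Ī = 40.533 in⁴.
Inner void (subtracted): 5.8 × 2.2, A = 12.76 in², y = 2 in, Ī = 5.1465 in⁴.
By symmetry the centroid is at mid-height, ȳ = 2 in.
All pieces are centred on the centroidal x-axis, so I = ΣĪ (holes subtracted) = 35.387 in⁴.
Repeating about the centroidal y-axis gives I_y = 110.55 in⁴.
Polar second moment: J = I_x + I_y = 145.94 in⁴.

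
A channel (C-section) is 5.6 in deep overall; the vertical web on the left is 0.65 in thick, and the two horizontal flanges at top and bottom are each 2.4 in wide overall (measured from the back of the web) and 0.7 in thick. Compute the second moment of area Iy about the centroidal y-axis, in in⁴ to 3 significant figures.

Iy ≈ 2.86 in⁴

Treat the section as a set of non-overlapping primitives; coordinates are from the bounding-box lower-left.
Web: 0.65 × 5.6, A = 3.64 in², x = 0.325 in, Ī = 0.12816 in⁴.
Top flange (beyond web): 1.75 × 0.7, A = 1.225 in², x = 1.525 in, Ī = 0.31263 in⁴.
Bottom flange (beyond web): 1.75 × 0.7, A = 1.225 in², x = 1.525 in, Ī = 0.31263 in⁴.
Centroid: x̄ = ΣA·x / ΣA = 0.80776 in.
Transfer each piece to the centroidal y-axis using Ī + A·d² with d = x − 0.80776:
  web: d = -0.48276 in → contributes +0.97648 in⁴
  top flange (beyond web): d = 0.71724 in → contributes +0.94281 in⁴
  bottom flange (beyond web): d = 0.71724 in → contributes +0.94281 in⁴
Total I = 2.8621 in⁴.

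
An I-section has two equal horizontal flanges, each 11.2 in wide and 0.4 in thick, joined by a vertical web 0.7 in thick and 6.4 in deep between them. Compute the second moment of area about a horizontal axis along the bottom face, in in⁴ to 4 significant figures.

Split into non-overlapping primitives; take the origin at the lower-left of the bounding box.
Bottom flange: 11.2 × 0.4, A = 4.48 in², y = 0.2 in, Ī = 0.0597333 in⁴.
Web: 0.7 × 6.4, A = 4.48 in², y = 3.6 in, Ī = 15.2917 in⁴.
Top flange: 11.2 × 0.4, A = 4.48 in², y = 7 in, Ī = 0.0597333 in⁴.
Transfer each piece to the base of the section using Ī + A·d² with d = y − 0:
  bottom flange: d = 0.2 in → contributes +0.238933 in⁴
  web: d = 3.6 in → contributes +73.3525 in⁴
  top flange: d = 7 in → contributes +219.58 in⁴
Total I = 293.171 in⁴.

I_base ≈ 293.2 in⁴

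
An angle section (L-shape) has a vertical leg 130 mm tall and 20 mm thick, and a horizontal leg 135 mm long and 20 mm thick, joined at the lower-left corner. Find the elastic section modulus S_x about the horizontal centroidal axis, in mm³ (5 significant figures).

S_x ≈ 8.1814 × 10⁴ mm³

Break the section into simple shapes (no overlaps), measuring from the bottom-left corner of the bounding box.
Vertical leg: 20 × 130, A = 2 600 mm², y = 65 mm, Ī = 3 661 667 mm⁴.
Horizontal leg (remainder): 115 × 20, A = 2 300 mm², y = 10 mm, Ī = 76666.67 mm⁴.
Centroid: ȳ = ΣA·y / ΣA = 39.18367 mm.
Transfer each piece to the horizontal centroidal axis using Ī + A·d² with d = y − 39.18367:
  vertical leg: d = 25.81633 mm → contributes +5 394 522 mm⁴
  horizontal leg (remainder): d = -29.18367 mm → contributes +2 035 546 mm⁴
Total I = 7 430 068 mm⁴.
Extreme fibre distance c = 90.81633 mm; S = I/c = 81814.23 mm³.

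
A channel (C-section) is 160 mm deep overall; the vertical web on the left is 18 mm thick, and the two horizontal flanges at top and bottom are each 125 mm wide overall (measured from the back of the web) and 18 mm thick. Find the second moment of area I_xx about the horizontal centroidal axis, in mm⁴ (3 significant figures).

I_xx ≈ 2.57 × 10⁷ mm⁴

Treat the section as a set of non-overlapping primitives; coordinates are from the bounding-box lower-left.
Web: 18 × 160, A = 2 880 mm², y = 80 mm, Ī = 6 144 000 mm⁴.
Top flange (beyond web): 107 × 18, A = 1 926 mm², y = 151 mm, Ī = 52 002 mm⁴.
Bottom flange (beyond web): 107 × 18, A = 1 926 mm², y = 9 mm, Ī = 52 002 mm⁴.
By symmetry the centroid is at mid-height, ȳ = 80 mm.
Transfer each piece to the horizontal centroidal axis using Ī + A·d² with d = y − 80:
  web: d = 0 mm → contributes +6 144 000 mm⁴
  top flange (beyond web): d = 71 mm → contributes +9 760 968 mm⁴
  bottom flange (beyond web): d = -71 mm → contributes +9 760 968 mm⁴
Total I = 25 665 936 mm⁴.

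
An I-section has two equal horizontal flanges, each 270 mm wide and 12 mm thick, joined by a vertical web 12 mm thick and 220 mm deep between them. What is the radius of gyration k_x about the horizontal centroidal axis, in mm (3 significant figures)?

k_x ≈ 104 mm

Break the section into simple shapes (no overlaps), measuring from the bottom-left corner of the bounding box.
Bottom flange: 270 × 12, A = 3 240 mm², y = 6 mm, Ī = 38 880 mm⁴.
Web: 12 × 220, A = 2 640 mm², y = 122 mm, Ī = 10 648 000 mm⁴.
Top flange: 270 × 12, A = 3 240 mm², y = 238 mm, Ī = 38 880 mm⁴.
By symmetry the centroid is at mid-height, ȳ = 122 mm.
Transfer each piece to the horizontal centroidal axis using Ī + A·d² with d = y − 122:
  bottom flange: d = -116 mm → contributes +43 636 320 mm⁴
  web: d = 0 mm → contributes +10 648 000 mm⁴
  top flange: d = 116 mm → contributes +43 636 320 mm⁴
Total I = 97 920 640 mm⁴.
Radius of gyration: k = √(I/A) = √(97 920 640 / 9 120) = 103.62 mm.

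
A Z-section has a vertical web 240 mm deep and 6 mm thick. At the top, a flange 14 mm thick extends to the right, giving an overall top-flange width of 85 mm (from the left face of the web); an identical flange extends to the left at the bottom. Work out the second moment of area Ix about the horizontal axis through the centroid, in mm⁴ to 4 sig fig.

Decompose the section into non-overlapping parts with the origin at the bottom-left of its bounding rectangle.
Web: 6 × 240, A = 1 440 mm², y = 120 mm, Ī = 6 912 000 mm⁴.
Top flange (beyond web): 79 × 14, A = 1 106 mm², y = 233 mm, Ī = 18064.7 mm⁴.
Bottom flange (beyond web): 79 × 14, A = 1 106 mm², y = 7 mm, Ī = 18064.7 mm⁴.
Centroid: ȳ = ΣA·y / ΣA = 120 mm.
Transfer each piece to the horizontal axis through the centroid using Ī + A·d² with d = y − 120:
  web: d = 0 mm → contributes +6 912 000 mm⁴
  top flange (beyond web): d = 113 mm → contributes +14 140 579 mm⁴
  bottom flange (beyond web): d = -113 mm → contributes +14 140 579 mm⁴
Total I = 35 193 157 mm⁴.

Ix ≈ 3.519 × 10⁷ mm⁴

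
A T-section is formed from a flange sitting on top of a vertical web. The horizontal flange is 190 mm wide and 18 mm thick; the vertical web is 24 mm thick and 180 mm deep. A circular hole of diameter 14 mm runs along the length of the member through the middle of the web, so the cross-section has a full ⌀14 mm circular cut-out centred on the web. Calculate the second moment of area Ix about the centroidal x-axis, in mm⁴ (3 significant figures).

Ix ≈ 3.02 × 10⁷ mm⁴

Split into non-overlapping primitives; take the origin at the lower-left of the bounding box.
Flange: 190 × 18, A = 3 420 mm², y = 189 mm, Ī = 92 340 mm⁴.
Web: 24 × 180, A = 4 320 mm², y = 90 mm, Ī = 11 664 000 mm⁴.
Hole (subtracted): ⌀14, A = 153.94 mm², y = 90 mm, Ī = 1885.7 mm⁴.
Centroid: ȳ = ΣA·y / ΣA = 134.63 mm.
Transfer each piece to the centroidal x-axis using Ī + A·d² with d = y − 134.63:
  flange: d = 54.368 mm → contributes +10 201 502 mm⁴
  web: d = -44.632 mm → contributes +20 269 450 mm⁴
  hole: d = -44.632 mm → contributes −308 531 mm⁴
Total I = 30 162 422 mm⁴.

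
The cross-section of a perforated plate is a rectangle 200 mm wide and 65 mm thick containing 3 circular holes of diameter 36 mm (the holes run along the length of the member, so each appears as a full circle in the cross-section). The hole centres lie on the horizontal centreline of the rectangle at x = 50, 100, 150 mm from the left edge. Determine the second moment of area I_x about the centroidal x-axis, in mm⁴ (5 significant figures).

I_x ≈ 4.3297 × 10⁶ mm⁴

Split into non-overlapping primitives; take the origin at the lower-left of the bounding box.
Plate: 200 × 65, A = 13 000 mm², y = 32.5 mm, Ī = 4 577 083 mm⁴.
Hole 1 (subtracted): ⌀36, A = 1017.876 mm², y = 32.5 mm, Ī = 82447.96 mm⁴.
Hole 2 (subtracted): ⌀36, A = 1017.876 mm², y = 32.5 mm, Ī = 82447.96 mm⁴.
Hole 3 (subtracted): ⌀36, A = 1017.876 mm², y = 32.5 mm, Ī = 82447.96 mm⁴.
By symmetry the centroid is at mid-height, ȳ = 32.5 mm.
All pieces are centred on the centroidal x-axis, so I = ΣĪ (holes subtracted) = 4 329 739 mm⁴.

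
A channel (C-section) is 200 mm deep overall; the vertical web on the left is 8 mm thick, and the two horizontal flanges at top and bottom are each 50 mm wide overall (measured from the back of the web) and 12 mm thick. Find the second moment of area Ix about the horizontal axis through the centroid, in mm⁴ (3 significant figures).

Ix ≈ 1.43 × 10⁷ mm⁴

Decompose the section into non-overlapping parts with the origin at the bottom-left of its bounding rectangle.
Web: 8 × 200, A = 1 600 mm², y = 100 mm, Ī = 5 333 333 mm⁴.
Top flange (beyond web): 42 × 12, A = 504 mm², y = 194 mm, Ī = 6 048 mm⁴.
Bottom flange (beyond web): 42 × 12, A = 504 mm², y = 6 mm, Ī = 6 048 mm⁴.
By symmetry the centroid is at mid-height, ȳ = 100 mm.
Transfer each piece to the horizontal axis through the centroid using Ī + A·d² with d = y − 100:
  web: d = 0 mm → contributes +5 333 333 mm⁴
  top flange (beyond web): d = 94 mm → contributes +4 459 392 mm⁴
  bottom flange (beyond web): d = -94 mm → contributes +4 459 392 mm⁴
Total I = 14 252 117 mm⁴.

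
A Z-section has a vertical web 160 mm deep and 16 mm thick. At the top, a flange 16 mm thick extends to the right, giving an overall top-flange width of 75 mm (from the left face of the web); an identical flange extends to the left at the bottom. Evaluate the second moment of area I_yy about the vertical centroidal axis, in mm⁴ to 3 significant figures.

I_yy ≈ 3.26 × 10⁶ mm⁴

Split into non-overlapping primitives; take the origin at the lower-left of the bounding box.
Web: 16 × 160, A = 2 560 mm², x = 67 mm, Ī = 54 613 mm⁴.
Top flange (beyond web): 59 × 16, A = 944 mm², x = 104.5 mm, Ī = 273 839 mm⁴.
Bottom flange (beyond web): 59 × 16, A = 944 mm², x = 29.5 mm, Ī = 273 839 mm⁴.
Centroid: x̄ = ΣA·x / ΣA = 67 mm.
Transfer each piece to the vertical centroidal axis using Ī + A·d² with d = x − 67:
  web: d = 0 mm → contributes +54 613 mm⁴
  top flange (beyond web): d = 37.5 mm → contributes +1 601 339 mm⁴
  bottom flange (beyond web): d = -37.5 mm → contributes +1 601 339 mm⁴
Total I = 3 257 291 mm⁴.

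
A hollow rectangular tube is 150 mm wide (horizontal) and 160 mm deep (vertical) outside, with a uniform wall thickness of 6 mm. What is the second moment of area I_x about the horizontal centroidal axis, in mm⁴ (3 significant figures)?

I_x ≈ 1.39 × 10⁷ mm⁴

Split into non-overlapping primitives; take the origin at the lower-left of the bounding box.
Outer rectangle: 150 × 160, A = 24 000 mm², y = 80 mm, Ī = 51 200 000 mm⁴.
Inner void (subtracted): 138 × 148, A = 20 424 mm², y = 80 mm, Ī = 37 280 608 mm⁴.
By symmetry the centroid is at mid-height, ȳ = 80 mm.
All pieces are centred on the horizontal centroidal axis, so I = ΣĪ (holes subtracted) = 13 919 392 mm⁴.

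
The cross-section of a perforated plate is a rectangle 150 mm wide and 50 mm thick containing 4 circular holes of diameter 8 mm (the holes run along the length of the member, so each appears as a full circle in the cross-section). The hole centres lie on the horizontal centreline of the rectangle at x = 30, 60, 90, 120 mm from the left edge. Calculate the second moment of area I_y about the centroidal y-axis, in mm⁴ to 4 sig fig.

Decompose the section into non-overlapping parts with the origin at the bottom-left of its bounding rectangle.
Plate: 150 × 50, A = 7 500 mm², x = 75 mm, Ī = 14 062 500 mm⁴.
Hole 1 (subtracted): ⌀8, A = 50.2655 mm², x = 30 mm, Ī = 201.062 mm⁴.
Hole 2 (subtracted): ⌀8, A = 50.2655 mm², x = 60 mm, Ī = 201.062 mm⁴.
Hole 3 (subtracted): ⌀8, A = 50.2655 mm², x = 90 mm, Ī = 201.062 mm⁴.
Hole 4 (subtracted): ⌀8, A = 50.2655 mm², x = 120 mm, Ī = 201.062 mm⁴.
By symmetry the centroid is at mid-width, x̄ = 75 mm.
Transfer each piece to the centroidal y-axis using Ī + A·d² with d = x − 75:
  plate: d = 0 mm → contributes +14 062 500 mm⁴
  hole 1: d = -45 mm → contributes −101 989 mm⁴
  hole 2: d = -15 mm → contributes −11510.8 mm⁴
  hole 3: d = 15 mm → contributes −11510.8 mm⁴
  hole 4: d = 45 mm → contributes −101 989 mm⁴
Total I = 13 835 501 mm⁴.

I_y ≈ 1.384 × 10⁷ mm⁴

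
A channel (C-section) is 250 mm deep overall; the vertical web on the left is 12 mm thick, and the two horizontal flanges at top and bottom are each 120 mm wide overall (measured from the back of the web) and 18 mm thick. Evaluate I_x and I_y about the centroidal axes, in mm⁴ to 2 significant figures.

I_x ≈ 6.8 × 10⁷ mm⁴, I_y ≈ 9.9 × 10⁶ mm⁴

Break the section into simple shapes (no overlaps), measuring from the bottom-left corner of the bounding box.
Web: 12 × 250, A = 3 000 mm², y = 125 mm, Ī = 15 625 000 mm⁴.
Top flange (beyond web): 108 × 18, A = 1 944 mm², y = 241 mm, Ī = 52 488 mm⁴.
Bottom flange (beyond web): 108 × 18, A = 1 944 mm², y = 9 mm, Ī = 52 488 mm⁴.
By symmetry the centroid is at mid-height, ȳ = 125 mm.
Transfer each piece to the centroidal x-axis using Ī + A·d² with d = y − 125:
  web: d = 0 mm → contributes +15 625 000 mm⁴
  top flange (beyond web): d = 116 mm → contributes +26 210 952 mm⁴
  bottom flange (beyond web): d = -116 mm → contributes +26 210 952 mm⁴
Total I = 68 046 904 mm⁴.
For the y-axis: x̄ = 39.87 mm.
Repeating about the centroidal y-axis gives I_y = 9 911 303 mm⁴.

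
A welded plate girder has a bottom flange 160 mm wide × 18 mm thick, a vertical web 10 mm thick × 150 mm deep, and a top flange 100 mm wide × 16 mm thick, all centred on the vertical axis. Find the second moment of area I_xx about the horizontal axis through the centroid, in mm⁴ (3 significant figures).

Treat the section as a set of non-overlapping primitives; coordinates are from the bounding-box lower-left.
Bottom plate: 160 × 18, A = 2 880 mm², y = 9 mm, Ī = 77 760 mm⁴.
Web plate: 10 × 150, A = 1 500 mm², y = 93 mm, Ī = 2 812 500 mm⁴.
Top plate: 100 × 16, A = 1 600 mm², y = 176 mm, Ī = 34 133 mm⁴.
Centroid: ȳ = ΣA·y / ΣA = 74.753 mm.
Transfer each piece to the horizontal axis through the centroid using Ī + A·d² with d = y − 74.753:
  bottom plate: d = -65.753 mm → contributes +12 529 130 mm⁴
  web plate: d = 18.247 mm → contributes +3 311 956 mm⁴
  top plate: d = 101.25 mm → contributes +16 435 821 mm⁴
Total I = 32 276 907 mm⁴.

I_xx ≈ 3.23 × 10⁷ mm⁴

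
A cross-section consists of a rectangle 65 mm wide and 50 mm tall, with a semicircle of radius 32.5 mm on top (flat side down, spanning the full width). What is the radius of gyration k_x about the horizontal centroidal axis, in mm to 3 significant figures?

k_x ≈ 22.4 mm

Split into non-overlapping primitives; take the origin at the lower-left of the bounding box.
Rectangular body: 65 × 50, A = 3 250 mm², y = 25 mm, Ī = 677 083 mm⁴.
Semicircular cap: semicircle r = 32.5, A = 1659.2 mm², y = 63.793 mm, Ī = 122 452 mm⁴.
Centroid: ȳ = ΣA·y / ΣA = 38.111 mm.
Transfer each piece to the horizontal centroidal axis using Ī + A·d² with d = y − 38.111:
  rectangular body: d = -13.111 mm → contributes +1 235 759 mm⁴
  semicircular cap: d = 25.682 mm → contributes +1 216 802 mm⁴
Total I = 2 452 561 mm⁴.
Radius of gyration: k = √(I/A) = √(2 452 561 / 4909.2) = 22.351 mm.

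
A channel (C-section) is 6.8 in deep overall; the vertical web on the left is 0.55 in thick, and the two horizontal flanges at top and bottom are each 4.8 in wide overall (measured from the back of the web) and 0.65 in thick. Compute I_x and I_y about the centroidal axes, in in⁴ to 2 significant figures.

Break the section into simple shapes (no overlaps), measuring from the bottom-left corner of the bounding box.
Web: 0.55 × 6.8, A = 3.74 in², y = 3.4 in, Ī = 14.41 in⁴.
Top flange (beyond web): 4.25 × 0.65, A = 2.763 in², y = 6.475 in, Ī = 0.09726 in⁴.
Bottom flange (beyond web): 4.25 × 0.65, A = 2.763 in², y = 0.325 in, Ī = 0.09726 in⁴.
By symmetry the centroid is at mid-height, ȳ = 3.4 in.
Transfer each piece to the centroidal x-axis using Ī + A·d² with d = y − 3.4:
  web: d = 0 in → contributes +14.41 in⁴
  top flange (beyond web): d = 3.075 in → contributes +26.22 in⁴
  bottom flange (beyond web): d = -3.075 in → contributes +26.22 in⁴
Total I = 66.85 in⁴.
For the y-axis: x̄ = 1.706 in.
Repeating about the centroidal y-axis gives I_y = 21.26 in⁴.

I_x ≈ 67 in⁴, I_y ≈ 21 in⁴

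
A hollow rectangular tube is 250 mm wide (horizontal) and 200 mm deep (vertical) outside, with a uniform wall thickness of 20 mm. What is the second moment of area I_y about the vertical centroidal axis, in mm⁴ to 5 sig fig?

Break the section into simple shapes (no overlaps), measuring from the bottom-left corner of the bounding box.
Outer rectangle: 250 × 200, A = 50 000 mm², x = 125 mm, Ī = 260 416 667 mm⁴.
Inner void (subtracted): 210 × 160, A = 33 600 mm², x = 125 mm, Ī = 123 480 000 mm⁴.
By symmetry the centroid is at mid-width, x̄ = 125 mm.
All pieces are centred on the vertical centroidal axis, so I = ΣĪ (holes subtracted) = 136 936 667 mm⁴.

I_y ≈ 1.3694 × 10⁸ mm⁴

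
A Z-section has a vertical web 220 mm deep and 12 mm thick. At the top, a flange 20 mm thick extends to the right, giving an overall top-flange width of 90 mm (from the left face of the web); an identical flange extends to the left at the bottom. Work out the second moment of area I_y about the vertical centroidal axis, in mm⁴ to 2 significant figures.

Treat the section as a set of non-overlapping primitives; coordinates are from the bounding-box lower-left.
Web: 12 × 220, A = 2 640 mm², x = 84 mm, Ī = 31 680 mm⁴.
Top flange (beyond web): 78 × 20, A = 1 560 mm², x = 129 mm, Ī = 790 920 mm⁴.
Bottom flange (beyond web): 78 × 20, A = 1 560 mm², x = 39 mm, Ī = 790 920 mm⁴.
Centroid: x̄ = ΣA·x / ΣA = 84 mm.
Transfer each piece to the vertical centroidal axis using Ī + A·d² with d = x − 84:
  web: d = 0 mm → contributes +31 680 mm⁴
  top flange (beyond web): d = 45 mm → contributes +3 949 920 mm⁴
  bottom flange (beyond web): d = -45 mm → contributes +3 949 920 mm⁴
Total I = 7 931 520 mm⁴.

I_y ≈ 7.9 × 10⁶ mm⁴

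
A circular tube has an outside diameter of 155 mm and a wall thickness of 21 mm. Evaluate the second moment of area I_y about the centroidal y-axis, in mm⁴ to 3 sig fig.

Decompose the section into non-overlapping parts with the origin at the bottom-left of its bounding rectangle.
Outer circle: ⌀155, A = 18 869 mm², x = 77.5 mm, Ī = 28 333 269 mm⁴.
Bore (subtracted): ⌀113, A = 10 029 mm², x = 77.5 mm, Ī = 8 003 569 mm⁴.
By symmetry the centroid is at mid-width, x̄ = 77.5 mm.
All pieces are centred on the centroidal y-axis, so I = ΣĪ (holes subtracted) = 20 329 701 mm⁴.

I_y ≈ 2.03 × 10⁷ mm⁴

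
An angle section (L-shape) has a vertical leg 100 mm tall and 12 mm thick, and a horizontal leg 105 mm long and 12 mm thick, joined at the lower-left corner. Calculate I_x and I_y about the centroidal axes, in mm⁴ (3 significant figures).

Decompose the section into non-overlapping parts with the origin at the bottom-left of its bounding rectangle.
Vertical leg: 12 × 100, A = 1 200 mm², y = 50 mm, Ī = 1 000 000 mm⁴.
Horizontal leg (remainder): 93 × 12, A = 1 116 mm², y = 6 mm, Ī = 13 392 mm⁴.
Centroid: ȳ = ΣA·y / ΣA = 28.798 mm.
Transfer each piece to the centroidal x-axis using Ī + A·d² with d = y − 28.798:
  vertical leg: d = 21.202 mm → contributes +1 539 433 mm⁴
  horizontal leg (remainder): d = -22.798 mm → contributes +593 428 mm⁴
Total I = 2 132 861 mm⁴.
For the y-axis: x̄ = 31.298 mm.
Repeating about the centroidal y-axis gives I_y = 2 412 526 mm⁴.

I_x ≈ 2.13 × 10⁶ mm⁴, I_y ≈ 2.41 × 10⁶ mm⁴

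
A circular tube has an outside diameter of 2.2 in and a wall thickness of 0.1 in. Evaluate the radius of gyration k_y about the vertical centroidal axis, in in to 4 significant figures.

k_y ≈ 0.7433 in

Split into non-overlapping primitives; take the origin at the lower-left of the bounding box.
Outer circle: ⌀2.2, A = 3.80133 in², x = 1.1 in, Ī = 1.1499 in⁴.
Bore (subtracted): ⌀2, A = 3.14159 in², x = 1.1 in, Ī = 0.785398 in⁴.
By symmetry the centroid is at mid-width, x̄ = 1.1 in.
All pieces are centred on the vertical centroidal axis, so I = ΣĪ (holes subtracted) = 0.364503 in⁴.
Radius of gyration: k = √(I/A) = √(0.364503 / 0.659734) = 0.743303 in.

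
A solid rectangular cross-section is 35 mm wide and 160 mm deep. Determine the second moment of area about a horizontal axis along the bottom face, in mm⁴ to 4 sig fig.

The section: 35 × 160, A = 5 600 mm², y = 80 mm, Ī = 11 946 667 mm⁴.
Transfer it to the bottom edge using Ī + A·d² with d = y − 0:
  the section: d = 80 mm → contributes +47 786 667 mm⁴
Total I = 47 786 667 mm⁴.

I_base ≈ 4.779 × 10⁷ mm⁴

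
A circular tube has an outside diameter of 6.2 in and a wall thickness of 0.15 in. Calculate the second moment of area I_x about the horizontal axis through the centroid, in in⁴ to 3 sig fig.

Treat the section as a set of non-overlapping primitives; coordinates are from the bounding-box lower-left.
Outer circle: ⌀6.2, A = 30.191 in², y = 3.1 in, Ī = 72.533 in⁴.
Bore (subtracted): ⌀5.9, A = 27.34 in², y = 3.1 in, Ī = 59.481 in⁴.
By symmetry the centroid is at mid-height, ȳ = 3.1 in.
All pieces are centred on the horizontal axis through the centroid, so I = ΣĪ (holes subtracted) = 13.052 in⁴.

I_x ≈ 13.1 in⁴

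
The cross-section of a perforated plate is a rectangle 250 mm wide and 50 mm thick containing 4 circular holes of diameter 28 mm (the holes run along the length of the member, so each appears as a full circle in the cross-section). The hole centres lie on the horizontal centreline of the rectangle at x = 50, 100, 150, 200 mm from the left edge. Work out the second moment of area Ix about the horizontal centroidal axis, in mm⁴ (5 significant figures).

Treat the section as a set of non-overlapping primitives; coordinates are from the bounding-box lower-left.
Plate: 250 × 50, A = 12 500 mm², y = 25 mm, Ī = 2 604 167 mm⁴.
Hole 1 (subtracted): ⌀28, A = 615.7522 mm², y = 25 mm, Ī = 30171.86 mm⁴.
Hole 2 (subtracted): ⌀28, A = 615.7522 mm², y = 25 mm, Ī = 30171.86 mm⁴.
Hole 3 (subtracted): ⌀28, A = 615.7522 mm², y = 25 mm, Ī = 30171.86 mm⁴.
Hole 4 (subtracted): ⌀28, A = 615.7522 mm², y = 25 mm, Ī = 30171.86 mm⁴.
By symmetry the centroid is at mid-height, ȳ = 25 mm.
All pieces are centred on the horizontal centroidal axis, so I = ΣĪ (holes subtracted) = 2 483 479 mm⁴.

Ix ≈ 2.4835 × 10⁶ mm⁴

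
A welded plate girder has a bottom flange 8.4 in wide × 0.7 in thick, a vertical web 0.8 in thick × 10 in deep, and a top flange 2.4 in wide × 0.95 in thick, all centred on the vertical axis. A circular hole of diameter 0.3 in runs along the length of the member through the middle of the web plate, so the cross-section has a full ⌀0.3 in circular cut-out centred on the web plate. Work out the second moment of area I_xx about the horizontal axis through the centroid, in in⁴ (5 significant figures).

I_xx ≈ 281.34 in⁴

Break the section into simple shapes (no overlaps), measuring from the bottom-left corner of the bounding box.
Bottom plate: 8.4 × 0.7, A = 5.88 in², y = 0.35 in, Ī = 0.2401 in⁴.
Web plate: 0.8 × 10, A = 8 in², y = 5.7 in, Ī = 66.66667 in⁴.
Top plate: 2.4 × 0.95, A = 2.28 in², y = 11.175 in, Ī = 0.171475 in⁴.
Hole (subtracted): ⌀0.3, A = 0.07068583 in², y = 5.7 in, Ī = 0.0003976078 in⁴.
Centroid: ȳ = ΣA·y / ΣA = 4.520646 in.
Transfer each piece to the horizontal axis through the centroid using Ī + A·d² with d = y − 4.520646:
  bottom plate: d = -4.170646 in → contributes +102.5185 in⁴
  web plate: d = 1.179354 in → contributes +77.79368 in⁴
  top plate: d = 6.654354 in → contributes +101.1309 in⁴
  hole: d = 1.179354 in → contributes −0.09871286 in⁴
Total I = 281.3443 in⁴.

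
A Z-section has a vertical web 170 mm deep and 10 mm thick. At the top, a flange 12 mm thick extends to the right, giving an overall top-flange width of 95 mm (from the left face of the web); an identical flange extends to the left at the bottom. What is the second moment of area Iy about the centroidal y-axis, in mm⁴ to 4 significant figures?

Iy ≈ 5.845 × 10⁶ mm⁴

Break the section into simple shapes (no overlaps), measuring from the bottom-left corner of the bounding box.
Web: 10 × 170, A = 1 700 mm², x = 90 mm, Ī = 14166.7 mm⁴.
Top flange (beyond web): 85 × 12, A = 1 020 mm², x = 137.5 mm, Ī = 614 125 mm⁴.
Bottom flange (beyond web): 85 × 12, A = 1 020 mm², x = 42.5 mm, Ī = 614 125 mm⁴.
Centroid: x̄ = ΣA·x / ΣA = 90 mm.
Transfer each piece to the centroidal y-axis using Ī + A·d² with d = x − 90:
  web: d = 0 mm → contributes +14166.7 mm⁴
  top flange (beyond web): d = 47.5 mm → contributes +2 915 500 mm⁴
  bottom flange (beyond web): d = -47.5 mm → contributes +2 915 500 mm⁴
Total I = 5 845 167 mm⁴.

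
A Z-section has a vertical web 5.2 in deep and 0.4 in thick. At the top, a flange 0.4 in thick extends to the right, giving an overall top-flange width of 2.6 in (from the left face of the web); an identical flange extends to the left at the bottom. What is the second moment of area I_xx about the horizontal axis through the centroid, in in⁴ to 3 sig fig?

Treat the section as a set of non-overlapping primitives; coordinates are from the bounding-box lower-left.
Web: 0.4 × 5.2, A = 2.08 in², y = 2.6 in, Ī = 4.6869 in⁴.
Top flange (beyond web): 2.2 × 0.4, A = 0.88 in², y = 5 in, Ī = 0.011733 in⁴.
Bottom flange (beyond web): 2.2 × 0.4, A = 0.88 in², y = 0.2 in, Ī = 0.011733 in⁴.
Centroid: ȳ = ΣA·y / ΣA = 2.6 in.
Transfer each piece to the horizontal axis through the centroid using Ī + A·d² with d = y − 2.6:
  web: d = 0 in → contributes +4.6869 in⁴
  top flange (beyond web): d = 2.4 in → contributes +5.0805 in⁴
  bottom flange (beyond web): d = -2.4 in → contributes +5.0805 in⁴
Total I = 14.848 in⁴.

I_xx ≈ 14.8 in⁴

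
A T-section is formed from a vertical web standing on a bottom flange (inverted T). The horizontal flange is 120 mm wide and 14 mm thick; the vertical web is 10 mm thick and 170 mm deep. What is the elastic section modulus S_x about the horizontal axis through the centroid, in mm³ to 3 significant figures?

S_x ≈ 8.62 × 10⁴ mm³

Decompose the section into non-overlapping parts with the origin at the bottom-left of its bounding rectangle.
Flange: 120 × 14, A = 1 680 mm², y = 7 mm, Ī = 27 440 mm⁴.
Web: 10 × 170, A = 1 700 mm², y = 99 mm, Ī = 4 094 167 mm⁴.
Centroid: ȳ = ΣA·y / ΣA = 53.272 mm.
Transfer each piece to the horizontal axis through the centroid using Ī + A·d² with d = y − 53.272:
  flange: d = -46.272 mm → contributes +3 624 514 mm⁴
  web: d = 45.728 mm → contributes +7 648 922 mm⁴
Total I = 11 273 436 mm⁴.
Extreme fibre distance c = 130.73 mm; S = I/c = 86 236 mm³.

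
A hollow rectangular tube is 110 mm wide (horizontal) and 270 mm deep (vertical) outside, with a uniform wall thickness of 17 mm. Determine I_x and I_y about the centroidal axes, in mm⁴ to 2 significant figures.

Treat the section as a set of non-overlapping primitives; coordinates are from the bounding-box lower-left.
Outer rectangle: 110 × 270, A = 29 700 mm², y = 135 mm, Ī = 180 427 500 mm⁴.
Inner void (subtracted): 76 × 236, A = 17 936 mm², y = 135 mm, Ī = 83 246 955 mm⁴.
By symmetry the centroid is at mid-height, ȳ = 135 mm.
All pieces are centred on the centroidal x-axis, so I = ΣĪ (holes subtracted) = 97 180 545 mm⁴.
Repeating about the centroidal y-axis gives I_y = 21 314 305 mm⁴.

I_x ≈ 9.7 × 10⁷ mm⁴, I_y ≈ 2.1 × 10⁷ mm⁴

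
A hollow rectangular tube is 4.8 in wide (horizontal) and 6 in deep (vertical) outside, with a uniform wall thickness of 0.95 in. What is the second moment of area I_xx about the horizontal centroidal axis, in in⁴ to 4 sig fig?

Decompose the section into non-overlapping parts with the origin at the bottom-left of its bounding rectangle.
Outer rectangle: 4.8 × 6, A = 28.8 in², y = 3 in, Ī = 86.4 in⁴.
Inner void (subtracted): 2.9 × 4.1, A = 11.89 in², y = 3 in, Ī = 16.6559 in⁴.
By symmetry the centroid is at mid-height, ȳ = 3 in.
All pieces are centred on the horizontal centroidal axis, so I = ΣĪ (holes subtracted) = 69.7441 in⁴.

I_xx ≈ 69.74 in⁴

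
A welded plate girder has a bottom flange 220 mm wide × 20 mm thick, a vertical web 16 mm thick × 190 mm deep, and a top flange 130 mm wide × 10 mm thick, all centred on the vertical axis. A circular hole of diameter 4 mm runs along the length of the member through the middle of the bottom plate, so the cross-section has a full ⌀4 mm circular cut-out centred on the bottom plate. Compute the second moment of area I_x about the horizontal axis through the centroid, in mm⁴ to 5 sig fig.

I_x ≈ 5.8145 × 10⁷ mm⁴

Split into non-overlapping primitives; take the origin at the lower-left of the bounding box.
Bottom plate: 220 × 20, A = 4 400 mm², y = 10 mm, Ī = 146666.7 mm⁴.
Web plate: 16 × 190, A = 3 040 mm², y = 115 mm, Ī = 9 145 333 mm⁴.
Top plate: 130 × 10, A = 1 300 mm², y = 215 mm, Ī = 10833.33 mm⁴.
Hole (subtracted): ⌀4, A = 12.56637 mm², y = 10 mm, Ī = 12.56637 mm⁴.
Centroid: ȳ = ΣA·y / ΣA = 77.11022 mm.
Transfer each piece to the horizontal axis through the centroid using Ī + A·d² with d = y − 77.11022:
  bottom plate: d = -67.11022 mm → contributes +19 963 306 mm⁴
  web plate: d = 37.88978 mm → contributes +13 509 665 mm⁴
  top plate: d = 137.8898 mm → contributes +24 728 502 mm⁴
  hole: d = -67.11022 mm → contributes −56608.76 mm⁴
Total I = 58 144 864 mm⁴.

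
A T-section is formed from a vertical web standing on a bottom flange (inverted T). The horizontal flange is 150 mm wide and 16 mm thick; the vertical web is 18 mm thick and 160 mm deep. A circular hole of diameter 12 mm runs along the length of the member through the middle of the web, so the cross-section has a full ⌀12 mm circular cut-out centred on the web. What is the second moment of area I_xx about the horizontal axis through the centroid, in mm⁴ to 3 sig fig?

Decompose the section into non-overlapping parts with the origin at the bottom-left of its bounding rectangle.
Flange: 150 × 16, A = 2 400 mm², y = 8 mm, Ī = 51 200 mm⁴.
Web: 18 × 160, A = 2 880 mm², y = 96 mm, Ī = 6 144 000 mm⁴.
Hole (subtracted): ⌀12, A = 113.1 mm², y = 96 mm, Ī = 1017.9 mm⁴.
Centroid: ȳ = ΣA·y / ΣA = 55.124 mm.
Transfer each piece to the horizontal axis through the centroid using Ī + A·d² with d = y − 55.124:
  flange: d = -47.124 mm → contributes +5 380 913 mm⁴
  web: d = 40.876 mm → contributes +10 955 935 mm⁴
  hole: d = 40.876 mm → contributes −189 982 mm⁴
Total I = 16 146 865 mm⁴.

I_xx ≈ 1.61 × 10⁷ mm⁴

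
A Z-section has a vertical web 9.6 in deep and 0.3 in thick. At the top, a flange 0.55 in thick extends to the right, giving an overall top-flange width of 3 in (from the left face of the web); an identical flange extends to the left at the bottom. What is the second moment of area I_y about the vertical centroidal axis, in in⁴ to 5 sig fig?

I_y ≈ 8.5084 in⁴

Treat the section as a set of non-overlapping primitives; coordinates are from the bounding-box lower-left.
Web: 0.3 × 9.6, A = 2.88 in², x = 2.85 in, Ī = 0.0216 in⁴.
Top flange (beyond web): 2.7 × 0.55, A = 1.485 in², x = 4.35 in, Ī = 0.9021375 in⁴.
Bottom flange (beyond web): 2.7 × 0.55, A = 1.485 in², x = 1.35 in, Ī = 0.9021375 in⁴.
Centroid: x̄ = ΣA·x / ΣA = 2.85 in.
Transfer each piece to the vertical centroidal axis using Ī + A·d² with d = x − 2.85:
  web: d = 0 in → contributes +0.0216 in⁴
  top flange (beyond web): d = 1.5 in → contributes +4.243388 in⁴
  bottom flange (beyond web): d = -1.5 in → contributes +4.243388 in⁴
Total I = 8.508375 in⁴.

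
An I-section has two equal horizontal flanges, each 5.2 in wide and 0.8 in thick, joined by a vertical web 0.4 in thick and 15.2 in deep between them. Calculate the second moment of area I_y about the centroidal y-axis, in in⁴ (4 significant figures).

Break the section into simple shapes (no overlaps), measuring from the bottom-left corner of the bounding box.
Bottom flange: 5.2 × 0.8, A = 4.16 in², x = 2.6 in, Ī = 9.37387 in⁴.
Web: 0.4 × 15.2, A = 6.08 in², x = 2.6 in, Ī = 0.0810667 in⁴.
Top flange: 5.2 × 0.8, A = 4.16 in², x = 2.6 in, Ī = 9.37387 in⁴.
By symmetry the centroid is at mid-width, x̄ = 2.6 in.
All pieces are centred on the centroidal y-axis, so I = ΣĪ = 18.8288 in⁴.

I_y ≈ 18.83 in⁴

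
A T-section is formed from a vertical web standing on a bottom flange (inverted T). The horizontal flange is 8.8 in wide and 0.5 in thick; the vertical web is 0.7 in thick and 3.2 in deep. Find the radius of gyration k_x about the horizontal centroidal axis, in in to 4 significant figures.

k_x ≈ 1.033 in

Decompose the section into non-overlapping parts with the origin at the bottom-left of its bounding rectangle.
Flange: 8.8 × 0.5, A = 4.4 in², y = 0.25 in, Ī = 0.0916667 in⁴.
Web: 0.7 × 3.2, A = 2.24 in², y = 2.1 in, Ī = 1.91147 in⁴.
Centroid: ȳ = ΣA·y / ΣA = 0.874096 in.
Transfer each piece to the horizontal centroidal axis using Ī + A·d² with d = y − 0.874096:
  flange: d = -0.624096 in → contributes +1.80545 in⁴
  web: d = 1.2259 in → contributes +5.27783 in⁴
Total I = 7.08328 in⁴.
Radius of gyration: k = √(I/A) = √(7.08328 / 6.64) = 1.03284 in.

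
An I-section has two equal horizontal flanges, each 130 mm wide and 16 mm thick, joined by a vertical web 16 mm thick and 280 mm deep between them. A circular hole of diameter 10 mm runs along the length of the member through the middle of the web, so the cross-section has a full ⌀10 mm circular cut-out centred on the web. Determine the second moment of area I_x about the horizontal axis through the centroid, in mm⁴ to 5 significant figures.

I_x ≈ 1.2048 × 10⁸ mm⁴

Treat the section as a set of non-overlapping primitives; coordinates are from the bounding-box lower-left.
Bottom flange: 130 × 16, A = 2 080 mm², y = 8 mm, Ī = 44373.33 mm⁴.
Web: 16 × 280, A = 4 480 mm², y = 156 mm, Ī = 29 269 333 mm⁴.
Top flange: 130 × 16, A = 2 080 mm², y = 304 mm, Ī = 44373.33 mm⁴.
Hole (subtracted): ⌀10, A = 78.53982 mm², y = 156 mm, Ī = 490.8739 mm⁴.
By symmetry the centroid is at mid-height, ȳ = 156 mm.
Transfer each piece to the horizontal axis through the centroid using Ī + A·d² with d = y − 156:
  bottom flange: d = -148 mm → contributes +45 604 693 mm⁴
  web: d = 0 mm → contributes +29 269 333 mm⁴
  top flange: d = 148 mm → contributes +45 604 693 mm⁴
  hole: d = 0 mm → contributes −490.8739 mm⁴
Total I = 120 478 229 mm⁴.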